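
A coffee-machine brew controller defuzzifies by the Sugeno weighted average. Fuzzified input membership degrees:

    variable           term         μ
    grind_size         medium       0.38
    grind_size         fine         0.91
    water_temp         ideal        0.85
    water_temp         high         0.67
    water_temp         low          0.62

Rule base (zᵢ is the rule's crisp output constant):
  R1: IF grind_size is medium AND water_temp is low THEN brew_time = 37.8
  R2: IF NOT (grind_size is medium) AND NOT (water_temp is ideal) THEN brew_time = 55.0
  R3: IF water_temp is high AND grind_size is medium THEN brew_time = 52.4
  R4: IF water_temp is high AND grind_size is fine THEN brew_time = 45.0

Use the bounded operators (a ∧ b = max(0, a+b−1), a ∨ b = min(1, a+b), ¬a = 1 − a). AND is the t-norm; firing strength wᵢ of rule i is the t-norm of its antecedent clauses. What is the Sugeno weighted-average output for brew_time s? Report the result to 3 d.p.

R1 (z=37.8): medium=0.38, low=0.62; AND[max(0, a+b−1)] → w = 0.00
R2 (z=55.0): ¬medium=1−0.38=0.62, ¬ideal=1−0.85=0.15; AND[max(0, a+b−1)] → w = 0.00
R3 (z=52.4): high=0.67, medium=0.38; AND[max(0, a+b−1)] → w = 0.05
R4 (z=45.0): high=0.67, fine=0.91; AND[max(0, a+b−1)] → w = 0.58
Weighted average = (0.00·37.8 + 0.00·55.0 + 0.05·52.4 + 0.58·45.0) / (0.00 + 0.00 + 0.05 + 0.58)
  = 28.7200 / 0.6300 = 45.587

45.587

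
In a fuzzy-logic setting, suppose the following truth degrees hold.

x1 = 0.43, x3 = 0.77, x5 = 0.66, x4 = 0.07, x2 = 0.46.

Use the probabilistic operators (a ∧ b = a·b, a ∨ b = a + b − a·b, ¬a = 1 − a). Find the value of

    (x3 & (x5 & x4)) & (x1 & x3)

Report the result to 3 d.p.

0.012

x5 & x4 = a·b on (0.6600, 0.0700) = 0.0462
x3 & (x5 & x4) = a·b on (0.7700, 0.0462) = 0.0356
x1 & x3 = a·b on (0.4300, 0.7700) = 0.3311
(x3 & (x5 & x4)) & (x1 & x3) = a·b on (0.0356, 0.3311) = 0.0118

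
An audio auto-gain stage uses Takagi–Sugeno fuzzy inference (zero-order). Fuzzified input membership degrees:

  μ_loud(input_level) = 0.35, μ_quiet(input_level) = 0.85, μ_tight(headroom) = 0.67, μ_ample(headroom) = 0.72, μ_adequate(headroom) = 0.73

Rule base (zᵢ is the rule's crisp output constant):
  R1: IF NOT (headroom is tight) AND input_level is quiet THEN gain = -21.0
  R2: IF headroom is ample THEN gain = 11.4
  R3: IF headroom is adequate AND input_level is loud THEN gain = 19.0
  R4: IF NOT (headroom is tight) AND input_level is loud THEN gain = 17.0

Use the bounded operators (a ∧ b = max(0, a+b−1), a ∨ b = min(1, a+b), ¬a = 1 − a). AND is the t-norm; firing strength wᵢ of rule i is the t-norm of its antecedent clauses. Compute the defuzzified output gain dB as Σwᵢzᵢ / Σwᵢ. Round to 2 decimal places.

R1 (z=-21.0): ¬tight=1−0.67=0.33, quiet=0.85; AND[max(0, a+b−1)] → w = 0.18
R2 (z=11.4): ample=0.72 → w = 0.72
R3 (z=19.0): adequate=0.73, loud=0.35; AND[max(0, a+b−1)] → w = 0.08
R4 (z=17.0): ¬tight=1−0.67=0.33, loud=0.35; AND[max(0, a+b−1)] → w = 0.00
Weighted average = (0.18·-21.0 + 0.72·11.4 + 0.08·19.0 + 0.00·17.0) / (0.18 + 0.72 + 0.08 + 0.00)
  = 5.9480 / 0.9800 = 6.07

6.07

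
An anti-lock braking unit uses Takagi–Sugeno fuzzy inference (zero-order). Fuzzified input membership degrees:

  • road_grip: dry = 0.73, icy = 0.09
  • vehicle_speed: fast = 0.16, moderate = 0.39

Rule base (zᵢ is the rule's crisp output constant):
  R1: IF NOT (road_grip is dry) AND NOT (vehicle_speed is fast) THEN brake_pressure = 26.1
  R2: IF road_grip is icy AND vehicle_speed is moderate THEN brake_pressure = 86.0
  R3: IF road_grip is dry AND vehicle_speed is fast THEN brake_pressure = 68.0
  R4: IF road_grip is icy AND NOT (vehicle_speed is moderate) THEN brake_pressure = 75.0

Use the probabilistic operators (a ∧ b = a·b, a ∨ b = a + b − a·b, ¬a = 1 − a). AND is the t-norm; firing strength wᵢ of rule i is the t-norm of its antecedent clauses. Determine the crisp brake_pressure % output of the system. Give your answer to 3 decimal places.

48.427

R1 (z=26.1): ¬dry=1−0.73=0.27, ¬fast=1−0.16=0.84; AND[a·b] → w = 0.2268
R2 (z=86.0): icy=0.09, moderate=0.39; AND[a·b] → w = 0.0351
R3 (z=68.0): dry=0.73, fast=0.16; AND[a·b] → w = 0.1168
R4 (z=75.0): icy=0.09, ¬moderate=1−0.39=0.61; AND[a·b] → w = 0.0549
Weighted average = (0.2268·26.1 + 0.0351·86.0 + 0.1168·68.0 + 0.0549·75.0) / (0.2268 + 0.0351 + 0.1168 + 0.0549)
  = 20.9980 / 0.4336 = 48.427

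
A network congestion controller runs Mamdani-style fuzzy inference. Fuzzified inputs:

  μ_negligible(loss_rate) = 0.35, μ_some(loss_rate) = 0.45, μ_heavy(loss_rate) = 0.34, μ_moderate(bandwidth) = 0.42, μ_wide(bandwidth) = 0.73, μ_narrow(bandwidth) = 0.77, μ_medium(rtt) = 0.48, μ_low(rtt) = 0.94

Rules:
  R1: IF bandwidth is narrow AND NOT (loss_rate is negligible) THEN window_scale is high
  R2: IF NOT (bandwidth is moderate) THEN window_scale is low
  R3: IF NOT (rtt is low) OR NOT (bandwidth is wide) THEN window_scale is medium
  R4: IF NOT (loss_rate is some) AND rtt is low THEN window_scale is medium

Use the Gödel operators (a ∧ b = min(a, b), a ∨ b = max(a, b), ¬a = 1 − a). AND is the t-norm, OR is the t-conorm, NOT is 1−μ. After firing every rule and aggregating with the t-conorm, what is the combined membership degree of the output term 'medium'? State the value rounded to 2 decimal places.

R1: narrow=0.77, ¬negligible=1−0.35=0.65; AND[min(a, b)] → w = 0.65
R2: ¬moderate=1−0.42=0.58 → w = 0.58
R3: ¬low=1−0.94=0.06, ¬wide=1−0.73=0.27; OR[max(a, b)] → w = 0.27
R4: ¬some=1−0.45=0.55, low=0.94; AND[min(a, b)] → w = 0.55
Rules with consequent 'medium': {R3, R4} → strengths 0.27, 0.55
Aggregate via t-conorm [max(a, b)]: 0.55

0.55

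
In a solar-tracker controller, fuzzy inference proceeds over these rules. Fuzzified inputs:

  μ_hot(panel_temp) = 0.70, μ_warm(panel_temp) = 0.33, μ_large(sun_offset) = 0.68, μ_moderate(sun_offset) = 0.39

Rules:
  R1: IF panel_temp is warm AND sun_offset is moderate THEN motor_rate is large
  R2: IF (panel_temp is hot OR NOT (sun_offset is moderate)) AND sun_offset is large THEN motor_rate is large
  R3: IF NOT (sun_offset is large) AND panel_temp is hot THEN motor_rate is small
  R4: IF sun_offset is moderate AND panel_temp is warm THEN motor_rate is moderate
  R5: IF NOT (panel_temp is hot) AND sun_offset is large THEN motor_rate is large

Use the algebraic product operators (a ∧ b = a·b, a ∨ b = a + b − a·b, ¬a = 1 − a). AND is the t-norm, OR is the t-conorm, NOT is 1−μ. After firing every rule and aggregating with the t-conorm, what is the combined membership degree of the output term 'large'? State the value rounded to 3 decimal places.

R1: warm=0.33, moderate=0.39; AND[a·b] → w = 0.1287
R2: (hot=0.70 OR ¬moderate=1−0.39=0.61) = 0.8830; AND[a·b] with large=0.68 → w = 0.6004
R3: ¬large=1−0.68=0.32, hot=0.70; AND[a·b] → w = 0.2240
R4: moderate=0.39, warm=0.33; AND[a·b] → w = 0.1287
R5: ¬hot=1−0.70=0.30, large=0.68; AND[a·b] → w = 0.2040
Rules with consequent 'large': {R1, R2, R5} → strengths 0.1287, 0.6004, 0.2040
Aggregate via t-conorm [a + b − a·b]: 0.7229

0.723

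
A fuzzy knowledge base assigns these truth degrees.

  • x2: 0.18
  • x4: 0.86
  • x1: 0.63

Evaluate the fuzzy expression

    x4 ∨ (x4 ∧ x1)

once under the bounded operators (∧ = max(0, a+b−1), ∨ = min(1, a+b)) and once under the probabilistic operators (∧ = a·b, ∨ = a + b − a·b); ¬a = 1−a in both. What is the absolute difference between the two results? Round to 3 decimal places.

0.064

Under bounded:
  x4 ∧ x1 = max(0, a+b−1) on (0.86, 0.63) = 0.49
  x4 ∨ (x4 ∧ x1) = min(1, a+b) on (0.86, 0.49) = 1.00
  → value = 1.0000
Under probabilistic:
  x4 ∧ x1 = a·b on (0.8600, 0.6300) = 0.5418
  x4 ∨ (x4 ∧ x1) = a + b − a·b on (0.8600, 0.5418) = 0.9359
  → value = 0.9359
|1.0000 − 0.9359| = 0.064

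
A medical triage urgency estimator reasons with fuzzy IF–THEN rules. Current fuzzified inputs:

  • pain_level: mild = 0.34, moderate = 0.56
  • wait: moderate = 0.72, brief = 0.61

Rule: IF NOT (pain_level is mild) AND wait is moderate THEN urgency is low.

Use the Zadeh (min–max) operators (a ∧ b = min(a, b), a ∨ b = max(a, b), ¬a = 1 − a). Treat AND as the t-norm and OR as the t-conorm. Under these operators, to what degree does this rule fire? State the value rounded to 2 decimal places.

0.66

firing strength: ¬mild=1−0.34=0.66, moderate=0.72; AND[min(a, b)] → w = 0.66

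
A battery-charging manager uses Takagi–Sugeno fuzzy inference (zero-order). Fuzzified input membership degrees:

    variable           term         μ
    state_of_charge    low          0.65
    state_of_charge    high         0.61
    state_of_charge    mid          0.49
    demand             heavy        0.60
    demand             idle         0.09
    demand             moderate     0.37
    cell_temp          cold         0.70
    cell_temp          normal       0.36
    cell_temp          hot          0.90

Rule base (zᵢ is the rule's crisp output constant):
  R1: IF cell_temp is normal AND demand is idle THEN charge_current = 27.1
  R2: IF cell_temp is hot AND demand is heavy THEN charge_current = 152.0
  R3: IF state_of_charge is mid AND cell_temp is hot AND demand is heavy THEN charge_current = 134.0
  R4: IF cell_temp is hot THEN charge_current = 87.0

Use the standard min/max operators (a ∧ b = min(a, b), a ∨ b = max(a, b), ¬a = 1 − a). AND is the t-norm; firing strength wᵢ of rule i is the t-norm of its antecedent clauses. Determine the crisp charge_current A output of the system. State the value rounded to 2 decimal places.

R1 (z=27.1): normal=0.36, idle=0.09; AND[min(a, b)] → w = 0.09
R2 (z=152.0): hot=0.90, heavy=0.60; AND[min(a, b)] → w = 0.60
R3 (z=134.0): mid=0.49, hot=0.90, heavy=0.60; AND[min(a, b)] → w = 0.49
R4 (z=87.0): hot=0.90 → w = 0.90
Weighted average = (0.09·27.1 + 0.60·152.0 + 0.49·134.0 + 0.90·87.0) / (0.09 + 0.60 + 0.49 + 0.90)
  = 237.5990 / 2.0800 = 114.23

114.23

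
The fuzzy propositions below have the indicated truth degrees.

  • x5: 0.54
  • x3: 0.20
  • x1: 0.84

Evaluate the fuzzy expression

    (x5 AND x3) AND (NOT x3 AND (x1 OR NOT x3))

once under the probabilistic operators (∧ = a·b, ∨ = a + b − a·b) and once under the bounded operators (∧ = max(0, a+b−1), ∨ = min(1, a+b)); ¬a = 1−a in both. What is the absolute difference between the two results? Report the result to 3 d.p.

Under probabilistic:
  x5 AND x3 = a·b on (0.5400, 0.2000) = 0.1080
  NOT x3 = 1 − 0.2000 = 0.8000
  NOT x3 = 1 − 0.2000 = 0.8000
  x1 OR NOT x3 = a + b − a·b on (0.8400, 0.8000) = 0.9680
  NOT x3 AND (x1 OR NOT x3) = a·b on (0.8000, 0.9680) = 0.7744
  (x5 AND x3) AND (NOT x3 AND (x1 OR NOT x3)) = a·b on (0.1080, 0.7744) = 0.0836
  → value = 0.0836
Under bounded:
  x5 AND x3 = max(0, a+b−1) on (0.54, 0.20) = 0.00
  NOT x3 = 1 − 0.20 = 0.80
  NOT x3 = 1 − 0.20 = 0.80
  x1 OR NOT x3 = min(1, a+b) on (0.84, 0.80) = 1.00
  NOT x3 AND (x1 OR NOT x3) = max(0, a+b−1) on (0.80, 1.00) = 0.80
  (x5 AND x3) AND (NOT x3 AND (x1 OR NOT x3)) = max(0, a+b−1) on (0.00, 0.80) = 0.00
  → value = 0.0000
|0.0836 − 0.0000| = 0.084

0.084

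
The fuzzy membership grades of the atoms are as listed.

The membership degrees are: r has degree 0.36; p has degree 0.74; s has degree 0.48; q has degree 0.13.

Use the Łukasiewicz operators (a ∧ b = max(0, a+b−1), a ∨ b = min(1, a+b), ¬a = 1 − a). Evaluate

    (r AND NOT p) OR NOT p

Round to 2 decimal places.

0.26

NOT p = 1 − 0.74 = 0.26
r AND NOT p = max(0, a+b−1) on (0.36, 0.26) = 0.00
NOT p = 1 − 0.74 = 0.26
(r AND NOT p) OR NOT p = min(1, a+b) on (0.00, 0.26) = 0.26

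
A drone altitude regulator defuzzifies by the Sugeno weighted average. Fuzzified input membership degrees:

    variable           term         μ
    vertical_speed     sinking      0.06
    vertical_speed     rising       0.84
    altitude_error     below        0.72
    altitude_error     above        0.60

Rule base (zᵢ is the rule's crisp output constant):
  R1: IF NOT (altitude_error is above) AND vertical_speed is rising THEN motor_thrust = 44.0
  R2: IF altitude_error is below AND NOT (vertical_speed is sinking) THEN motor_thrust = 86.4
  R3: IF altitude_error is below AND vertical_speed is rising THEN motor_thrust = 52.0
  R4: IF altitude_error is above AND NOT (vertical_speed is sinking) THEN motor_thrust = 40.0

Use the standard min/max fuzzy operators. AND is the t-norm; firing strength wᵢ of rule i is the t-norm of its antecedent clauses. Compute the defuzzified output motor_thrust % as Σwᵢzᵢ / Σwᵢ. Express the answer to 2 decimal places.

57.89

R1 (z=44.0): ¬above=1−0.60=0.40, rising=0.84; AND[min(a, b)] → w = 0.40
R2 (z=86.4): below=0.72, ¬sinking=1−0.06=0.94; AND[min(a, b)] → w = 0.72
R3 (z=52.0): below=0.72, rising=0.84; AND[min(a, b)] → w = 0.72
R4 (z=40.0): above=0.60, ¬sinking=1−0.06=0.94; AND[min(a, b)] → w = 0.60
Weighted average = (0.40·44.0 + 0.72·86.4 + 0.72·52.0 + 0.60·40.0) / (0.40 + 0.72 + 0.72 + 0.60)
  = 141.2480 / 2.4400 = 57.89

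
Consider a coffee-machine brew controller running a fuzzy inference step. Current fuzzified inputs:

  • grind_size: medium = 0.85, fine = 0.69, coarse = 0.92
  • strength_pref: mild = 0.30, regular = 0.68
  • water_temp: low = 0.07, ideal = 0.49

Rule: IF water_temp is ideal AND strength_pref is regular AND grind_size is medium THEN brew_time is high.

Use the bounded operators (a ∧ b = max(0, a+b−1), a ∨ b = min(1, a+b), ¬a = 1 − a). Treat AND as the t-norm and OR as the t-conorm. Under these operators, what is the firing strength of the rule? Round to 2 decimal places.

0.02

firing strength: ideal=0.49, regular=0.68, medium=0.85; AND[max(0, a+b−1)] → w = 0.02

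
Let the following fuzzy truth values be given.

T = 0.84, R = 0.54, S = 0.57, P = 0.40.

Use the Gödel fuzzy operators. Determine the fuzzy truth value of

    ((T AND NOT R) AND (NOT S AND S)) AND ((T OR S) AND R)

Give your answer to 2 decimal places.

NOT R = 1 − 0.54 = 0.46
T AND NOT R = min(a, b) on (0.84, 0.46) = 0.46
NOT S = 1 − 0.57 = 0.43
NOT S AND S = min(a, b) on (0.43, 0.57) = 0.43
(T AND NOT R) AND (NOT S AND S) = min(a, b) on (0.46, 0.43) = 0.43
T OR S = max(a, b) on (0.84, 0.57) = 0.84
(T OR S) AND R = min(a, b) on (0.84, 0.54) = 0.54
((T AND NOT R) AND (NOT S AND S)) AND ((T OR S) AND R) = min(a, b) on (0.43, 0.54) = 0.43

0.43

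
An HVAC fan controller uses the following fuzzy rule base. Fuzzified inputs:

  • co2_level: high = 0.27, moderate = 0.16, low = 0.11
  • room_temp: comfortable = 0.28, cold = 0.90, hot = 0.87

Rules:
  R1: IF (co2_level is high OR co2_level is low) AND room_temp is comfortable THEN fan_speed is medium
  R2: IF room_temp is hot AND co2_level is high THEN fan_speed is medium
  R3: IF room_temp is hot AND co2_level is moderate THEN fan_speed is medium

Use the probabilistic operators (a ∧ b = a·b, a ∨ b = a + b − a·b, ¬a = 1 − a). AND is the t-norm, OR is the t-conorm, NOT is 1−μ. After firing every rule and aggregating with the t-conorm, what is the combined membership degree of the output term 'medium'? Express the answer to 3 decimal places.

R1: (high=0.27 OR low=0.11) = 0.3503; AND[a·b] with comfortable=0.28 → w = 0.0981
R2: hot=0.87, high=0.27; AND[a·b] → w = 0.2349
R3: hot=0.87, moderate=0.16; AND[a·b] → w = 0.1392
Rules with consequent 'medium': {R1, R2, R3} → strengths 0.0981, 0.2349, 0.1392
Aggregate via t-conorm [a + b − a·b]: 0.4060

0.406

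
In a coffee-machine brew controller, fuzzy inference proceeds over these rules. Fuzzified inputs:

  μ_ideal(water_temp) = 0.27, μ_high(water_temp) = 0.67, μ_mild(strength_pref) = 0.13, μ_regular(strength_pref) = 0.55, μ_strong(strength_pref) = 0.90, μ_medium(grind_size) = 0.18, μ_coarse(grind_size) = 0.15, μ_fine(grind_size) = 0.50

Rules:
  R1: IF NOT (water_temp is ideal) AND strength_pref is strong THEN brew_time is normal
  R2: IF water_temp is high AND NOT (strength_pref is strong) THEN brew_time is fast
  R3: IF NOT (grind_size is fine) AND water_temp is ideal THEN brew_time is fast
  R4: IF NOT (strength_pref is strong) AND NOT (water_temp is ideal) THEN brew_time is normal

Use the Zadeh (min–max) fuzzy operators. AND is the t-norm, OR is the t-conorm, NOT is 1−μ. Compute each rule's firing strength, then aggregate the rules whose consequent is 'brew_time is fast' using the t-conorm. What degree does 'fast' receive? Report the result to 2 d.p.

0.27

R1: ¬ideal=1−0.27=0.73, strong=0.90; AND[min(a, b)] → w = 0.73
R2: high=0.67, ¬strong=1−0.90=0.10; AND[min(a, b)] → w = 0.10
R3: ¬fine=1−0.50=0.50, ideal=0.27; AND[min(a, b)] → w = 0.27
R4: ¬strong=1−0.90=0.10, ¬ideal=1−0.27=0.73; AND[min(a, b)] → w = 0.10
Rules with consequent 'fast': {R2, R3} → strengths 0.10, 0.27
Aggregate via t-conorm [max(a, b)]: 0.27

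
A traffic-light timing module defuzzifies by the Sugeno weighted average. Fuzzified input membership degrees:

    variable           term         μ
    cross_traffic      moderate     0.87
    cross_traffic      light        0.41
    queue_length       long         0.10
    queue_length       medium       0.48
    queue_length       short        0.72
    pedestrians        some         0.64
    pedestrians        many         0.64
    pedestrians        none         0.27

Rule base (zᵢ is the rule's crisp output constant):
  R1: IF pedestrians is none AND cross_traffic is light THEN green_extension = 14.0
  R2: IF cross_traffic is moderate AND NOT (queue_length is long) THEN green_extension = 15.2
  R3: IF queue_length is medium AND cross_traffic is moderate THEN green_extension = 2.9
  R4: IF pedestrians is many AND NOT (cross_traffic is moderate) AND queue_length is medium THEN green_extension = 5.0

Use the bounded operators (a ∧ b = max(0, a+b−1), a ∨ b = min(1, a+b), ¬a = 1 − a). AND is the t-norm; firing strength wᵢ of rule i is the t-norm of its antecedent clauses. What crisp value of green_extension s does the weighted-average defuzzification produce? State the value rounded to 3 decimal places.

11.356

R1 (z=14.0): none=0.27, light=0.41; AND[max(0, a+b−1)] → w = 0.00
R2 (z=15.2): moderate=0.87, ¬long=1−0.10=0.90; AND[max(0, a+b−1)] → w = 0.77
R3 (z=2.9): medium=0.48, moderate=0.87; AND[max(0, a+b−1)] → w = 0.35
R4 (z=5.0): many=0.64, ¬moderate=1−0.87=0.13, medium=0.48; AND[max(0, a+b−1)] → w = 0.00
Weighted average = (0.00·14.0 + 0.77·15.2 + 0.35·2.9 + 0.00·5.0) / (0.00 + 0.77 + 0.35 + 0.00)
  = 12.7190 / 1.1200 = 11.356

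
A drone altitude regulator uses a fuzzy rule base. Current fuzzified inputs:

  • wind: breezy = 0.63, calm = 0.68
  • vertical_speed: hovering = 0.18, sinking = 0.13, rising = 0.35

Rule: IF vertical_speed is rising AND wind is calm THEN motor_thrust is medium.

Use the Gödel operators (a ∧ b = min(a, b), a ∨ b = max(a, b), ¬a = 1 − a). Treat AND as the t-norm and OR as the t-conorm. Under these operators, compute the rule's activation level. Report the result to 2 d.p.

firing strength: rising=0.35, calm=0.68; AND[min(a, b)] → w = 0.35

0.35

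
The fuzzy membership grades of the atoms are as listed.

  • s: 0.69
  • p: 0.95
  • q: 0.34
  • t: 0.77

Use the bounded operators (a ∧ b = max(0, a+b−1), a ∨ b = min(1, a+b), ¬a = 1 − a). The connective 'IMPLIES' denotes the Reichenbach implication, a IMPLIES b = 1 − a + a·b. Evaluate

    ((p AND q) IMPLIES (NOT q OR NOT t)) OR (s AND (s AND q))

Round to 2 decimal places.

p AND q = max(0, a+b−1) on (0.95, 0.34) = 0.29
NOT q = 1 − 0.34 = 0.66
NOT t = 1 − 0.77 = 0.23
NOT q OR NOT t = min(1, a+b) on (0.66, 0.23) = 0.89
(p AND q) IMPLIES (NOT q OR NOT t)  [Reichenbach: 1 − a + a·b] with a=0.29, b=0.89 → 0.97
s AND q = max(0, a+b−1) on (0.69, 0.34) = 0.03
s AND (s AND q) = max(0, a+b−1) on (0.69, 0.03) = 0.00
((p AND q) IMPLIES (NOT q OR NOT t)) OR (s AND (s AND q)) = min(1, a+b) on (0.97, 0.00) = 0.97

0.97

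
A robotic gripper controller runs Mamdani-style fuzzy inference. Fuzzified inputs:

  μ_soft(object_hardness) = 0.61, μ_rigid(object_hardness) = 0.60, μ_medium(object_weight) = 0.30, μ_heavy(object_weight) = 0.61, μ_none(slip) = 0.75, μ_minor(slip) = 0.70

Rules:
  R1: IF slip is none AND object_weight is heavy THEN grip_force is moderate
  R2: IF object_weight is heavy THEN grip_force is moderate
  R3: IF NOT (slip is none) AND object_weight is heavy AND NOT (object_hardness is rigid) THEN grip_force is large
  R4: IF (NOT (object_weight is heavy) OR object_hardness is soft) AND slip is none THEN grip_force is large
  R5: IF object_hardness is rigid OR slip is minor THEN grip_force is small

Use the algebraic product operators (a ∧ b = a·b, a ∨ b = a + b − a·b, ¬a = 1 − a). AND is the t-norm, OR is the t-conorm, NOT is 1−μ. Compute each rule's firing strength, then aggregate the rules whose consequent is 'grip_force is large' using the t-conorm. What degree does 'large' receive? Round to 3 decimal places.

R1: none=0.75, heavy=0.61; AND[a·b] → w = 0.4575
R2: heavy=0.61 → w = 0.6100
R3: ¬none=1−0.75=0.25, heavy=0.61, ¬rigid=1−0.60=0.40; AND[a·b] → w = 0.0610
R4: (¬heavy=1−0.61=0.39 OR soft=0.61) = 0.7621; AND[a·b] with none=0.75 → w = 0.5716
R5: rigid=0.60, minor=0.70; OR[a + b − a·b] → w = 0.8800
Rules with consequent 'large': {R3, R4} → strengths 0.0610, 0.5716
Aggregate via t-conorm [a + b − a·b]: 0.5977

0.598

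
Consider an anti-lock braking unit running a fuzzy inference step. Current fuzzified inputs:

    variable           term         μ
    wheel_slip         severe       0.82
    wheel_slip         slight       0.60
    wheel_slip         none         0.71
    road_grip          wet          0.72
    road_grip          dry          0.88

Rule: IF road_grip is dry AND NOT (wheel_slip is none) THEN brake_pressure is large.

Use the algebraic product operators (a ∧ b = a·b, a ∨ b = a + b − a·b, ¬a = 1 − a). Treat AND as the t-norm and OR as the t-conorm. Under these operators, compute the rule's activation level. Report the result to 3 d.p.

firing strength: dry=0.88, ¬none=1−0.71=0.29; AND[a·b] → w = 0.2552

0.255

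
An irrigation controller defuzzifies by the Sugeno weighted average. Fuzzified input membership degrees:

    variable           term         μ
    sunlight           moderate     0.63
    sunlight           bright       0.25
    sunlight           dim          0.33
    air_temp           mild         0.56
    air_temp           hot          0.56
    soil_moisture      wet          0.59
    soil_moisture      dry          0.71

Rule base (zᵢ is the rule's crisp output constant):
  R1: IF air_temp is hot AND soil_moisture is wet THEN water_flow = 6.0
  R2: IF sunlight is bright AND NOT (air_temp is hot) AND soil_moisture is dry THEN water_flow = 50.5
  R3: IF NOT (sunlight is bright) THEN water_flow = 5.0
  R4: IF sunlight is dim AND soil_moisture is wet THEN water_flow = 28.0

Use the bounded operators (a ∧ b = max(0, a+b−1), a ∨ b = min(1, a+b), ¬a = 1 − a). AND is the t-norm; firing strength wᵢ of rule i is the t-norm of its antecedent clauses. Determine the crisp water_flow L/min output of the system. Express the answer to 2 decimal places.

R1 (z=6.0): hot=0.56, wet=0.59; AND[max(0, a+b−1)] → w = 0.15
R2 (z=50.5): bright=0.25, ¬hot=1−0.56=0.44, dry=0.71; AND[max(0, a+b−1)] → w = 0.00
R3 (z=5.0): ¬bright=1−0.25=0.75 → w = 0.75
R4 (z=28.0): dim=0.33, wet=0.59; AND[max(0, a+b−1)] → w = 0.00
Weighted average = (0.15·6.0 + 0.00·50.5 + 0.75·5.0 + 0.00·28.0) / (0.15 + 0.00 + 0.75 + 0.00)
  = 4.6500 / 0.9000 = 5.17

5.17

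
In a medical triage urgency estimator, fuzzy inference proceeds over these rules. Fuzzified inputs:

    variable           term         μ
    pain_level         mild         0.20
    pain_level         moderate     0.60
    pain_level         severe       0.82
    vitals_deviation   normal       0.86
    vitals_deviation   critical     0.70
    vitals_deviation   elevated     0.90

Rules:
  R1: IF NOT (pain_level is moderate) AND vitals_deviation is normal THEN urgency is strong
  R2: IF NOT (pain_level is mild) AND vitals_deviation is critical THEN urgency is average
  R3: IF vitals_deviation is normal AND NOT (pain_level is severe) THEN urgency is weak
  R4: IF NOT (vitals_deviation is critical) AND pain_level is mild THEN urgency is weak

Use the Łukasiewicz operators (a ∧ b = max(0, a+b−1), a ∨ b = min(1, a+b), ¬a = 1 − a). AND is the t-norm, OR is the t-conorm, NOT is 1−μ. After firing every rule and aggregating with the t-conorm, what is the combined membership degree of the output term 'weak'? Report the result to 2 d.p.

R1: ¬moderate=1−0.60=0.40, normal=0.86; AND[max(0, a+b−1)] → w = 0.26
R2: ¬mild=1−0.20=0.80, critical=0.70; AND[max(0, a+b−1)] → w = 0.50
R3: normal=0.86, ¬severe=1−0.82=0.18; AND[max(0, a+b−1)] → w = 0.04
R4: ¬critical=1−0.70=0.30, mild=0.20; AND[max(0, a+b−1)] → w = 0.00
Rules with consequent 'weak': {R3, R4} → strengths 0.04, 0.00
Aggregate via t-conorm [min(1, a+b)]: 0.04

0.04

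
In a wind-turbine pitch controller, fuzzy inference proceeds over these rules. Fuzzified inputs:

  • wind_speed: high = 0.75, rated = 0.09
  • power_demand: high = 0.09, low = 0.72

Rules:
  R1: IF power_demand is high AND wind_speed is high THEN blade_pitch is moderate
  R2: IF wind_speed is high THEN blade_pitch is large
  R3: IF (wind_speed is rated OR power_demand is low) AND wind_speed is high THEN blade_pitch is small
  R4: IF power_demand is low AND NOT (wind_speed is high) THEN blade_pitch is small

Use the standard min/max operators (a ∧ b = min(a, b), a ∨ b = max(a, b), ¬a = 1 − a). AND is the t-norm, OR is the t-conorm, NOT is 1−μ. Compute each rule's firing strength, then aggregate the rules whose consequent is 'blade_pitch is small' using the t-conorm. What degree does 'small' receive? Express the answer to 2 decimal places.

R1: high=0.09, high=0.75; AND[min(a, b)] → w = 0.09
R2: high=0.75 → w = 0.75
R3: (rated=0.09 OR low=0.72) = 0.72; AND[min(a, b)] with high=0.75 → w = 0.72
R4: low=0.72, ¬high=1−0.75=0.25; AND[min(a, b)] → w = 0.25
Rules with consequent 'small': {R3, R4} → strengths 0.72, 0.25
Aggregate via t-conorm [max(a, b)]: 0.72

0.72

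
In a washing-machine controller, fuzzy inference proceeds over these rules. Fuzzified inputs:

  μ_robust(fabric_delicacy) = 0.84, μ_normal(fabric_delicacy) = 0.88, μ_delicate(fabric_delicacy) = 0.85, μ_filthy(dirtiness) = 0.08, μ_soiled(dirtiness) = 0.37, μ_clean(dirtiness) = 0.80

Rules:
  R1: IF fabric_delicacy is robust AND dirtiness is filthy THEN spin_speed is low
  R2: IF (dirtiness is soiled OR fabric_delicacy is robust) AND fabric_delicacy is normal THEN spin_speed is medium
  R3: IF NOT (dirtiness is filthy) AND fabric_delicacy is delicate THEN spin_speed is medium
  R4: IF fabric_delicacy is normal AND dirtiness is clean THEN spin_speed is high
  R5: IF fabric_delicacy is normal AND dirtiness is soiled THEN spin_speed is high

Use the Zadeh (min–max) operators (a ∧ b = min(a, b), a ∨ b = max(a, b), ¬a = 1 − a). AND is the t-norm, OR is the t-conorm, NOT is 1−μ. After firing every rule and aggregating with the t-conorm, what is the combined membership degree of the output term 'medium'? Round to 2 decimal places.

R1: robust=0.84, filthy=0.08; AND[min(a, b)] → w = 0.08
R2: (soiled=0.37 OR robust=0.84) = 0.84; AND[min(a, b)] with normal=0.88 → w = 0.84
R3: ¬filthy=1−0.08=0.92, delicate=0.85; AND[min(a, b)] → w = 0.85
R4: normal=0.88, clean=0.80; AND[min(a, b)] → w = 0.80
R5: normal=0.88, soiled=0.37; AND[min(a, b)] → w = 0.37
Rules with consequent 'medium': {R2, R3} → strengths 0.84, 0.85
Aggregate via t-conorm [max(a, b)]: 0.85

0.85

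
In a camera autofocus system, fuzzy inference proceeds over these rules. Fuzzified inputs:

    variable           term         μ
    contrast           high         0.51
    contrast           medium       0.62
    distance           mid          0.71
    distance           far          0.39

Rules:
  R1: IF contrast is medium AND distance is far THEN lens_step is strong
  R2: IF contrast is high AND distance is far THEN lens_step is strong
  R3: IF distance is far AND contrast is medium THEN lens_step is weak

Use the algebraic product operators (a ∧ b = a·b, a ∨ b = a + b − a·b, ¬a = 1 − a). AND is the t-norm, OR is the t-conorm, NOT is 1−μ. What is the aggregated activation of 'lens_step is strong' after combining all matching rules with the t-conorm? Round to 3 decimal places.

0.393

R1: medium=0.62, far=0.39; AND[a·b] → w = 0.2418
R2: high=0.51, far=0.39; AND[a·b] → w = 0.1989
R3: far=0.39, medium=0.62; AND[a·b] → w = 0.2418
Rules with consequent 'strong': {R1, R2} → strengths 0.2418, 0.1989
Aggregate via t-conorm [a + b − a·b]: 0.3926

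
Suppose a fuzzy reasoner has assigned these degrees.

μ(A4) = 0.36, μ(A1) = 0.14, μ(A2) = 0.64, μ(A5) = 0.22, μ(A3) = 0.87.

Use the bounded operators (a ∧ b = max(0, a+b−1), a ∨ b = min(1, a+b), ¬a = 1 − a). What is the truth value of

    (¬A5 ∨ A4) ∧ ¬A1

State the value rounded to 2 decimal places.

0.86

¬A5 = 1 − 0.22 = 0.78
¬A5 ∨ A4 = min(1, a+b) on (0.78, 0.36) = 1.00
¬A1 = 1 − 0.14 = 0.86
(¬A5 ∨ A4) ∧ ¬A1 = max(0, a+b−1) on (1.00, 0.86) = 0.86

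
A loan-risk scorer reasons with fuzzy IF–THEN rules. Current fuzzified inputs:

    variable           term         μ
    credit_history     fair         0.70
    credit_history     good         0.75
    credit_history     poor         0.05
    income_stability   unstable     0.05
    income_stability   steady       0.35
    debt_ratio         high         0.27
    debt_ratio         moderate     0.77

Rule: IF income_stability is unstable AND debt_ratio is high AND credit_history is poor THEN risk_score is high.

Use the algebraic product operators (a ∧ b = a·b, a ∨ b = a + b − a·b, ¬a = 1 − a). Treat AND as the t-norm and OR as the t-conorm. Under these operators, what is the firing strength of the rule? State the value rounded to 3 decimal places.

0.001

firing strength: unstable=0.05, high=0.27, poor=0.05; AND[a·b] → w = 0.0007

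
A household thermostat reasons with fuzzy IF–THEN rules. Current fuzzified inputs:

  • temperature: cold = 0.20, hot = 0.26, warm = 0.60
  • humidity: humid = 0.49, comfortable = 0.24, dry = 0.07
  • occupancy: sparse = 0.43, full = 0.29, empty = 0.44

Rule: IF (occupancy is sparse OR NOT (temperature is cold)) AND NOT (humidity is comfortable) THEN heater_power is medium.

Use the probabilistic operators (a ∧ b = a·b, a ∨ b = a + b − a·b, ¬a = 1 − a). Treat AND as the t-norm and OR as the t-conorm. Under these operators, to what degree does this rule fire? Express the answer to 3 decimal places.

0.673

firing strength: (sparse=0.43 OR ¬cold=1−0.20=0.80) = 0.8860; AND[a·b] with ¬comfortable=1−0.24=0.76 → w = 0.6734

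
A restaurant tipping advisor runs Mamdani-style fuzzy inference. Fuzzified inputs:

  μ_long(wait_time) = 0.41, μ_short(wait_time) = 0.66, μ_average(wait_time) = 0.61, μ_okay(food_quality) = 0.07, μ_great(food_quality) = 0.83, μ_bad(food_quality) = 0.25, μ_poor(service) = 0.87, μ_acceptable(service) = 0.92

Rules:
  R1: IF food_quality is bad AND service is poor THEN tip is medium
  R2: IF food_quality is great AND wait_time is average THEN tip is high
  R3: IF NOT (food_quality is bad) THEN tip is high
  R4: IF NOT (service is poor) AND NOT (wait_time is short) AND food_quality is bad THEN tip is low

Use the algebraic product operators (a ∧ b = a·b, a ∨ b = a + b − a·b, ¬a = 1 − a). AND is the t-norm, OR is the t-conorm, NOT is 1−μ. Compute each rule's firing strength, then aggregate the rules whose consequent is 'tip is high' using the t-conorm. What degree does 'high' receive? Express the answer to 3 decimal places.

0.877

R1: bad=0.25, poor=0.87; AND[a·b] → w = 0.2175
R2: great=0.83, average=0.61; AND[a·b] → w = 0.5063
R3: ¬bad=1−0.25=0.75 → w = 0.7500
R4: ¬poor=1−0.87=0.13, ¬short=1−0.66=0.34, bad=0.25; AND[a·b] → w = 0.0110
Rules with consequent 'high': {R2, R3} → strengths 0.5063, 0.7500
Aggregate via t-conorm [a + b − a·b]: 0.8766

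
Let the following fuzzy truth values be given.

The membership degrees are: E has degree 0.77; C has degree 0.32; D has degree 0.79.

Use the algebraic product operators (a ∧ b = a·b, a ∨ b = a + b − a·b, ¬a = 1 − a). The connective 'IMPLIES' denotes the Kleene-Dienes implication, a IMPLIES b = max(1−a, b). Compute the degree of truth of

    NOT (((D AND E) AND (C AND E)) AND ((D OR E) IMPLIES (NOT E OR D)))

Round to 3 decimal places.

D AND E = a·b on (0.7900, 0.7700) = 0.6083
C AND E = a·b on (0.3200, 0.7700) = 0.2464
(D AND E) AND (C AND E) = a·b on (0.6083, 0.2464) = 0.1499
D OR E = a + b − a·b on (0.7900, 0.7700) = 0.9517
NOT E = 1 − 0.7700 = 0.2300
NOT E OR D = a + b − a·b on (0.2300, 0.7900) = 0.8383
(D OR E) IMPLIES (NOT E OR D)  [Kleene-Dienes: max(1−a, b)] with a=0.9517, b=0.8383 → 0.8383
((D AND E) AND (C AND E)) AND ((D OR E) IMPLIES (NOT E OR D)) = a·b on (0.1499, 0.8383) = 0.1256
NOT (((D AND E) AND (C AND E)) AND ((D OR E) IMPLIES (NOT E OR D))) = 1 − 0.1256 = 0.8744

0.874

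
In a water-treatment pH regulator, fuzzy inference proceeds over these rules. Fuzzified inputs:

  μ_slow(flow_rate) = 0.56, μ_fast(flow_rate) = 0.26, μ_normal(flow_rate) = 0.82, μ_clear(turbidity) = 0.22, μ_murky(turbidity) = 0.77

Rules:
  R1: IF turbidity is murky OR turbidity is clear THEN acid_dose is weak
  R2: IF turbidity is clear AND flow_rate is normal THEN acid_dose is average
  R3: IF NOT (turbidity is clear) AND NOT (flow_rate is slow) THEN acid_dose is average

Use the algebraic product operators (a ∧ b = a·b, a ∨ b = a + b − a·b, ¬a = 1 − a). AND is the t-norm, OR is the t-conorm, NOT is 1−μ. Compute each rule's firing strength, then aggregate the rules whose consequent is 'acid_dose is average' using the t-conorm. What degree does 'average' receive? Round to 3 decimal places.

0.462

R1: murky=0.77, clear=0.22; OR[a + b − a·b] → w = 0.8206
R2: clear=0.22, normal=0.82; AND[a·b] → w = 0.1804
R3: ¬clear=1−0.22=0.78, ¬slow=1−0.56=0.44; AND[a·b] → w = 0.3432
Rules with consequent 'average': {R2, R3} → strengths 0.1804, 0.3432
Aggregate via t-conorm [a + b − a·b]: 0.4617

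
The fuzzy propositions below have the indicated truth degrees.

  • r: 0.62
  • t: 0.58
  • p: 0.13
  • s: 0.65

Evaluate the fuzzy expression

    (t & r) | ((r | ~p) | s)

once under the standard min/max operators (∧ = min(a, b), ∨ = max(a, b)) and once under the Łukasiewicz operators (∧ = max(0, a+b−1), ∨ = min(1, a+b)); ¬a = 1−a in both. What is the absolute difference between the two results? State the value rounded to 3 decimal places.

Under standard min/max:
  t & r = min(a, b) on (0.58, 0.62) = 0.58
  ~p = 1 − 0.13 = 0.87
  r | ~p = max(a, b) on (0.62, 0.87) = 0.87
  (r | ~p) | s = max(a, b) on (0.87, 0.65) = 0.87
  (t & r) | ((r | ~p) | s) = max(a, b) on (0.58, 0.87) = 0.87
  → value = 0.8700
Under Łukasiewicz:
  t & r = max(0, a+b−1) on (0.58, 0.62) = 0.20
  ~p = 1 − 0.13 = 0.87
  r | ~p = min(1, a+b) on (0.62, 0.87) = 1.00
  (r | ~p) | s = min(1, a+b) on (1.00, 0.65) = 1.00
  (t & r) | ((r | ~p) | s) = min(1, a+b) on (0.20, 1.00) = 1.00
  → value = 1.0000
|0.8700 − 1.0000| = 0.130

0.130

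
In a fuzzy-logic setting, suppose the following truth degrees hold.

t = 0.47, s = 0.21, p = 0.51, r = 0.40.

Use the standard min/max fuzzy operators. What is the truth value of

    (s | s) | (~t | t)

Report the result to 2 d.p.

s | s = max(a, b) on (0.21, 0.21) = 0.21
~t = 1 − 0.47 = 0.53
~t | t = max(a, b) on (0.53, 0.47) = 0.53
(s | s) | (~t | t) = max(a, b) on (0.21, 0.53) = 0.53

0.53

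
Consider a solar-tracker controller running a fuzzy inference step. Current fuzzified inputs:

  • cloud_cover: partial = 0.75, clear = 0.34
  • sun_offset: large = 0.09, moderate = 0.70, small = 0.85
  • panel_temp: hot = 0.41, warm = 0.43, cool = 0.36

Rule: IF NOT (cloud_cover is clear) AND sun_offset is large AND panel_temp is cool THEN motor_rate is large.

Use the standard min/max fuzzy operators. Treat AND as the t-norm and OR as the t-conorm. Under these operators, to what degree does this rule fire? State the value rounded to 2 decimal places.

firing strength: ¬clear=1−0.34=0.66, large=0.09, cool=0.36; AND[min(a, b)] → w = 0.09

0.09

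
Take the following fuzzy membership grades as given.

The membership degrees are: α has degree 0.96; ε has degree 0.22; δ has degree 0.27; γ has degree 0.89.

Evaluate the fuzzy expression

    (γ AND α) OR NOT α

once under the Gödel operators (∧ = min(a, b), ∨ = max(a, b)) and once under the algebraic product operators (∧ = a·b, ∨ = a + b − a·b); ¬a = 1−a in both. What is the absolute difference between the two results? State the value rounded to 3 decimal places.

0.030

Under Gödel:
  γ AND α = min(a, b) on (0.89, 0.96) = 0.89
  NOT α = 1 − 0.96 = 0.04
  (γ AND α) OR NOT α = max(a, b) on (0.89, 0.04) = 0.89
  → value = 0.8900
Under algebraic product:
  γ AND α = a·b on (0.8900, 0.9600) = 0.8544
  NOT α = 1 − 0.9600 = 0.0400
  (γ AND α) OR NOT α = a + b − a·b on (0.8544, 0.0400) = 0.8602
  → value = 0.8602
|0.8900 − 0.8602| = 0.030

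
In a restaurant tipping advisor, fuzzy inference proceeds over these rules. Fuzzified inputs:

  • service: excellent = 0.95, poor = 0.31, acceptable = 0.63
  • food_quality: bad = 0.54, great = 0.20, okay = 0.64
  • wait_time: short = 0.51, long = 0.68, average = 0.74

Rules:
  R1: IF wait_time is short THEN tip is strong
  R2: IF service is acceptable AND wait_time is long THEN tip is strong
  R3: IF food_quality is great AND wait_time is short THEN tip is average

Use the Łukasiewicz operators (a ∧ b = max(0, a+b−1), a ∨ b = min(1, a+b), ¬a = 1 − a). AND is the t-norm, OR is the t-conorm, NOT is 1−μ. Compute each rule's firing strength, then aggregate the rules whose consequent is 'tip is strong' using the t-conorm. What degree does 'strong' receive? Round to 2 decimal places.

0.82

R1: short=0.51 → w = 0.51
R2: acceptable=0.63, long=0.68; AND[max(0, a+b−1)] → w = 0.31
R3: great=0.20, short=0.51; AND[max(0, a+b−1)] → w = 0.00
Rules with consequent 'strong': {R1, R2} → strengths 0.51, 0.31
Aggregate via t-conorm [min(1, a+b)]: 0.82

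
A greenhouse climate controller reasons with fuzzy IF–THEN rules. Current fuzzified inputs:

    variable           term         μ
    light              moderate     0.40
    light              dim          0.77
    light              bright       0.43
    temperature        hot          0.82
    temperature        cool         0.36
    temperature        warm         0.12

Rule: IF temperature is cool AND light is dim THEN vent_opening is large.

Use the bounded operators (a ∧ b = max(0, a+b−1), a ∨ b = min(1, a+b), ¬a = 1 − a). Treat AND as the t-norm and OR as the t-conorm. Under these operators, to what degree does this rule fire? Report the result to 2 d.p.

0.13

firing strength: cool=0.36, dim=0.77; AND[max(0, a+b−1)] → w = 0.13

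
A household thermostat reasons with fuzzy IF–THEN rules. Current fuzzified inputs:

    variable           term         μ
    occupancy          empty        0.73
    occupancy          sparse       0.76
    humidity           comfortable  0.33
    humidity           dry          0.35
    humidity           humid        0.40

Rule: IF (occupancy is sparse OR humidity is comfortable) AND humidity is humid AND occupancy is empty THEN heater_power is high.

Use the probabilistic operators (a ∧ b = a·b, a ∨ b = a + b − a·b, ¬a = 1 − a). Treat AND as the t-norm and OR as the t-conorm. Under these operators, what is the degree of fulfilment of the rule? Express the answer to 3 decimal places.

0.245

firing strength: (sparse=0.76 OR comfortable=0.33) = 0.8392; AND[a·b] with humid=0.40, empty=0.73 → w = 0.2450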